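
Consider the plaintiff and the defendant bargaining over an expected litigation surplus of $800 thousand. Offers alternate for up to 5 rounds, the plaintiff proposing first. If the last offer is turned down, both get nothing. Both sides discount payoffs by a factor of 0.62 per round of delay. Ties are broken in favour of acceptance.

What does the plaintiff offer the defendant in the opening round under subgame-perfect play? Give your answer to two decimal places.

260.93

Round 5 (the plaintiff proposes): rejection yields 0 for the defendant; the plaintiff offers 0 and keeps 800.
Round 4 (the defendant proposes): the plaintiff can get 800 next round, worth 0.62 × 800 = 496 now; the defendant offers that and keeps 304.
Round 3 (the plaintiff proposes): the defendant can get 304 next round, worth 0.62 × 304 = 188.48 now. The plaintiff offers 188.48 and keeps 800 − 188.48 = 611.52.
Round 2 (the defendant proposes): the plaintiff can get 611.52 next round, worth 0.62 × 611.52 = 379.1424 now. The defendant offers 379.1424 and keeps 800 − 379.1424 = 420.8576.
Round 1 (the plaintiff proposes): the defendant can get 420.8576 next round, worth 0.62 × 420.8576 = 260.931712 now, so the plaintiff offers 260.931712, keeping 539.068288.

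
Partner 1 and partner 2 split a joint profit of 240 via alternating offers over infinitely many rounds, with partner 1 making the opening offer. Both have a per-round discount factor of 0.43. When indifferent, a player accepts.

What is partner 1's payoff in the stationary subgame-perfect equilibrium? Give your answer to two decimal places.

167.83

In a stationary SPE each proposer offers the other exactly their discounted continuation value.
If partner 1 keeps x when proposing and partner 2 keeps y when proposing, then x = 240 − 0.43y and y = 240 − 0.43x.
Solving: x = 240(1 − 0.43) / (1 − 0.43·0.43) = 136.8 / 0.8151 ≈ 167.8322.
Partner 2 gets 240 − 167.8322 ≈ 72.1678.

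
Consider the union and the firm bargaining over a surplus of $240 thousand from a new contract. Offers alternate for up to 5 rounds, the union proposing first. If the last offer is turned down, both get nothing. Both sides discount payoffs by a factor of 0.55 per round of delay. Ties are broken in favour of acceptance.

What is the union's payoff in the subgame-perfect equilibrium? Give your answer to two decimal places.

162.63

Work backward from the last round.
Round 5 (the union proposes): rejection yields 0 for the firm; the union offers 0 and keeps 240.
Round 4 (the firm proposes): the union can get 240 next round, worth 0.55 × 240 = 132 now. The firm offers 132 and keeps 240 − 132 = 108.
Round 3 (the union proposes): the firm can get 108 next round, worth 0.55 × 108 = 59.4 now; the union offers that and keeps 180.6.
Round 2 (the firm proposes): the union can get 180.6 next round, worth 0.55 × 180.6 = 99.33 now. The firm offers 99.33 and keeps 240 − 99.33 = 140.67.
Round 1 (the union proposes): the firm can get 140.67 next round, worth 0.55 × 140.67 = 77.3685 now. The union offers 77.3685 and keeps 240 − 77.3685 = 162.6315.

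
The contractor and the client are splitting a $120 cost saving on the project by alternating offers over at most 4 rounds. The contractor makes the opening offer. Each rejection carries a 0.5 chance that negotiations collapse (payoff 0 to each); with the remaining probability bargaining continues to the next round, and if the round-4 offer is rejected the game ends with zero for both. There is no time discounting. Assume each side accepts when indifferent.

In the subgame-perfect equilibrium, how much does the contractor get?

Round 4 (the client proposes): the contractor will accept anything ≥ 0, so the client offers 0 and keeps 120.
Round 3 (the contractor proposes): rejecting gives the client an expected 0.5 × 120 = 60. The contractor offers 60 and keeps 120 − 60 = 60.
Round 2 (the client proposes): rejecting gives the contractor an expected 0.5 × 60 = 30; the client offers that and keeps 90.
Round 1 (the contractor proposes): rejecting gives the client an expected 0.5 × 90 = 45; the contractor offers that and keeps 75.

75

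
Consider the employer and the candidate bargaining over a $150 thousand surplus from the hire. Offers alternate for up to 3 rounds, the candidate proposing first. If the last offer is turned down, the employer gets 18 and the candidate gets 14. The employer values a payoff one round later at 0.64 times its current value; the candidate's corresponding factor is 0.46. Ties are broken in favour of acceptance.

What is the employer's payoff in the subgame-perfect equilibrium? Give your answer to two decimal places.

Solve by backward induction from round 3.
Round 3 (the candidate proposes): the employer gets 18 if talks fail, so the candidate offers 18 and keeps 132.
Round 2 (the employer proposes): the candidate can get 132 next round, worth 0.46 × 132 = 60.72 now. The employer offers 60.72 and keeps 150 − 60.72 = 89.28.
Round 1 (the candidate proposes): the employer can get 89.28 next round, worth 0.64 × 89.28 = 57.1392 now. The candidate offers 57.1392 and keeps 150 − 57.1392 = 92.8608.

57.14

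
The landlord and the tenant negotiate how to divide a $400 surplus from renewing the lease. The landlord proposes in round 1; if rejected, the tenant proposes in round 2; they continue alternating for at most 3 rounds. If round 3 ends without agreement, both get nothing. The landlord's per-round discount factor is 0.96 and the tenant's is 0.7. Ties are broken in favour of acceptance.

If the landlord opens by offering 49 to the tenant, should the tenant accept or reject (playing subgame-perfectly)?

Accept

Work out the tenant's continuation value if the offer is rejected.
Round 3 (the landlord proposes): the tenant will accept anything ≥ 0, so the landlord offers 0 and keeps 400.
Round 2 (the tenant proposes): the landlord can get 400 next round, worth 0.96 × 400 = 384 now; the tenant offers that and keeps 16.
So by rejecting in round 1, the tenant gets 16 next round, worth 0.7 × 16 = 11.2 now.
Offer 49 ≥ 11.2, so the tenant accepts.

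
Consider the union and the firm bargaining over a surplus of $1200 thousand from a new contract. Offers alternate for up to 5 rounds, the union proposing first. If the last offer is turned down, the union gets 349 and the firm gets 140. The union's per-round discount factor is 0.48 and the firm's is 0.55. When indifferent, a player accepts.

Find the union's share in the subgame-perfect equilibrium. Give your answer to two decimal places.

756.44

Work backward from the last round.
Round 5 (the union proposes): the firm gets 140 if talks fail, so the union offers 140 and keeps 1060.
Round 4 (the firm proposes): the union can get 1060 next round, worth 0.48 × 1060 = 508.8 now. The firm offers 508.8 and keeps 1200 − 508.8 = 691.2.
Round 3 (the union proposes): the firm can get 691.2 next round, worth 0.55 × 691.2 = 380.16 now, so the union offers 380.16, keeping 819.84.
Round 2 (the firm proposes): the union can get 819.84 next round, worth 0.48 × 819.84 = 393.5232 now. The firm offers 393.5232 and keeps 1200 − 393.5232 = 806.4768.
Round 1 (the union proposes): the firm can get 806.4768 next round, worth 0.55 × 806.4768 = 443.56224 now, so the union offers 443.56224, keeping 756.43776.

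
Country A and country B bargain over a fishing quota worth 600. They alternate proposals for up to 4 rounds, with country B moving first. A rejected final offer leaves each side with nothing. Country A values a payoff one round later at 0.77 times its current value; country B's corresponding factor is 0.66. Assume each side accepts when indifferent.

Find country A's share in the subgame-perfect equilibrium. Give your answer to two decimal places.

391.87

Work backward from the last round.
Round 4 (country A proposes): country B will accept anything ≥ 0, so country A offers 0 and keeps 600.
Round 3 (country B proposes): country A can get 600 next round, worth 0.77 × 600 = 462 now; country B offers that and keeps 138.
Round 2 (country A proposes): country B can get 138 next round, worth 0.66 × 138 = 91.08 now. Country A offers 91.08 and keeps 600 − 91.08 = 508.92.
Round 1 (country B proposes): country A can get 508.92 next round, worth 0.77 × 508.92 = 391.8684 now, so country B offers 391.8684, keeping 208.1316.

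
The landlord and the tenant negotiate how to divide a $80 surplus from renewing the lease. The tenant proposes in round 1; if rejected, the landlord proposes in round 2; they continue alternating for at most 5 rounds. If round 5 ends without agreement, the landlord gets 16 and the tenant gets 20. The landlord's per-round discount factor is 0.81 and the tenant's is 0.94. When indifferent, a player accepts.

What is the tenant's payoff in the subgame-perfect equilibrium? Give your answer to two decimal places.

63.88

By backward induction:
Round 5 (the tenant proposes): the landlord gets 16 if talks fail, so the tenant offers 16 and keeps 64.
Round 4 (the landlord proposes): the tenant can get 64 next round, worth 0.94 × 64 = 60.16 now; the landlord offers that and keeps 19.84.
Round 3 (the tenant proposes): the landlord can get 19.84 next round, worth 0.81 × 19.84 = 16.0704 now. The tenant offers 16.0704 and keeps 80 − 16.0704 = 63.9296.
Round 2 (the landlord proposes): the tenant can get 63.9296 next round, worth 0.94 × 63.9296 = 60.093824 now. The landlord offers 60.093824 and keeps 80 − 60.093824 = 19.906176.
Round 1 (the tenant proposes): the landlord can get 19.906176 next round, worth 0.81 × 19.906176 = 16.12400256 now; the tenant offers that and keeps 63.87599744.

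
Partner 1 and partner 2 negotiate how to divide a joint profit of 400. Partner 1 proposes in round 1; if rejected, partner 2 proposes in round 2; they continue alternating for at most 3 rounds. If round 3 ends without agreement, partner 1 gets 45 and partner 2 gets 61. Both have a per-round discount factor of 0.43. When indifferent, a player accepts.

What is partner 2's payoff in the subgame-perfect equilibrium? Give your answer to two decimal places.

109.32

Round 3 (partner 1 proposes): partner 2 gets 61 if talks fail, so partner 1 offers 61 and keeps 339.
Round 2 (partner 2 proposes): partner 1 can get 339 next round, worth 0.43 × 339 = 145.77 now, so partner 2 offers 145.77, keeping 254.23.
Round 1 (partner 1 proposes): partner 2 can get 254.23 next round, worth 0.43 × 254.23 = 109.3189 now; partner 1 offers that and keeps 290.6811.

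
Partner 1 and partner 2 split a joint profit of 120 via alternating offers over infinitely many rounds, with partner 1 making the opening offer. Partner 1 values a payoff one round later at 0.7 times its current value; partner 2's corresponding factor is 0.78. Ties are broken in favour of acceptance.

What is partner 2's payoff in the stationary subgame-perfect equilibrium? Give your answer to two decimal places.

Let x be partner 1's share when partner 1 proposes and y be partner 2's share when partner 2 proposes.
Partner 2 accepts iff offered ≥ 0.78·y, so x = 120 − 0.78y. Symmetrically y = 120 − 0.7x.
Substituting: x = 120 − 0.78(120 − 0.7x), giving x(1 − 0.7·0.78) = 120(1 − 0.78).
So x = 120 × 0.22 / 0.454 ≈ 58.1498, and partner 2 receives 120 − x ≈ 61.8502.

61.85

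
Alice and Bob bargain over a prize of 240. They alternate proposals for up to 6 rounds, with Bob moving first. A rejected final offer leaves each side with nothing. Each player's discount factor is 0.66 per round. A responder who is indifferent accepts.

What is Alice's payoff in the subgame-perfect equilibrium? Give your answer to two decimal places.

By backward induction:
Round 6 (Alice proposes): rejection yields 0 for Bob; Alice offers 0 and keeps 240.
Round 5 (Bob proposes): Alice can get 240 next round, worth 0.66 × 240 = 158.4 now, so Bob offers 158.4, keeping 81.6.
Round 4 (Alice proposes): Bob can get 81.6 next round, worth 0.66 × 81.6 = 53.856 now. Alice offers 53.856 and keeps 240 − 53.856 = 186.144.
Round 3 (Bob proposes): Alice can get 186.144 next round, worth 0.66 × 186.144 = 122.85504 now. Bob offers 122.85504 and keeps 240 − 122.85504 = 117.14496.
Round 2 (Alice proposes): Bob can get 117.14496 next round, worth 0.66 × 117.14496 = 77.3156736 now. Alice offers 77.3156736 and keeps 240 − 77.3156736 = 162.6843264.
Round 1 (Bob proposes): Alice can get 162.6843264 next round, worth 0.66 × 162.6843264 = 107.371655424 now; Bob offers that and keeps 132.628344576.

107.37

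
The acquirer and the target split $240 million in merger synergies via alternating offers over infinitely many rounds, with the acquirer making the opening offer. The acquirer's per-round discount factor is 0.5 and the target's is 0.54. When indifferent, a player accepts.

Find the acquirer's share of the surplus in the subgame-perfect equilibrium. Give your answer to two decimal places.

When the acquirer proposes, the target accepts any offer worth at least 0.54 times what the target would get by proposing next round; and vice versa.
This gives x = 240 − 0.54y and y = 240 − 0.5x, where x and y are each side's share when it proposes.
Hence (1 − 0.54·0.5)x = 240(1 − 0.54), i.e. 0.73·x = 110.4.
x ≈ 151.2329; the target's share is 240 − x ≈ 88.7671.

151.23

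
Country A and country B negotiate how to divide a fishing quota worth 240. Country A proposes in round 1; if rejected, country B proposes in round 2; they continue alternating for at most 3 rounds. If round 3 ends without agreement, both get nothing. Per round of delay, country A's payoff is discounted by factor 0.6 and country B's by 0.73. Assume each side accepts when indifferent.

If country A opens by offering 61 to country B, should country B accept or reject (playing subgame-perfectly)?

Reject

Round 3 (country A proposes): rejection yields 0 for country B; country A offers 0 and keeps 240.
Round 2 (country B proposes): country A can get 240 next round, worth 0.6 × 240 = 144 now. Country B offers 144 and keeps 240 − 144 = 96.
So by rejecting in round 1, country B gets 96 next round, worth 0.73 × 96 = 70.08 now.
Offer 61 < 70.08, so country B rejects.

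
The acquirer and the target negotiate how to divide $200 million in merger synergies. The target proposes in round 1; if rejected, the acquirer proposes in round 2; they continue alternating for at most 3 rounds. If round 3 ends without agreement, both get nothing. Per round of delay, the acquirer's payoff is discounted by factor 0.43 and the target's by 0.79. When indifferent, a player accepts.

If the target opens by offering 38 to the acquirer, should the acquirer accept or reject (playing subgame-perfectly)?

Round 3 (the target proposes): the acquirer will accept anything ≥ 0, so the target offers 0 and keeps 200.
Round 2 (the acquirer proposes): the target can get 200 next round, worth 0.79 × 200 = 158 now; the acquirer offers that and keeps 42.
So by rejecting in round 1, the acquirer gets 42 next round, worth 0.43 × 42 = 18.06 now.
Offer 38 ≥ 18.06, so the acquirer accepts.

Accept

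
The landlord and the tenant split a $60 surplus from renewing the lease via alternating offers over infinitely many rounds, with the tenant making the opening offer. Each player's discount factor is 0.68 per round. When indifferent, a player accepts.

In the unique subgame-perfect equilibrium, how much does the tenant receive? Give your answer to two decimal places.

35.71

In a stationary SPE each proposer offers the other exactly their discounted continuation value.
If the tenant keeps x when proposing and the landlord keeps y when proposing, then x = 60 − 0.68y and y = 60 − 0.68x.
Solving: x = 60(1 − 0.68) / (1 − 0.68·0.68) = 19.2 / 0.5376 ≈ 35.7143.
The landlord gets 60 − 35.7143 ≈ 24.2857.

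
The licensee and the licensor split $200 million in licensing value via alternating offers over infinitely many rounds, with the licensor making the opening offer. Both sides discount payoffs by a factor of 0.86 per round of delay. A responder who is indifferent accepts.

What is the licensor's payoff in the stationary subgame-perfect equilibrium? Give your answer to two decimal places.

107.53

In a stationary SPE each proposer offers the other exactly their discounted continuation value.
If the licensor keeps x when proposing and the licensee keeps y when proposing, then x = 200 − 0.86y and y = 200 − 0.86x.
Solving: x = 200(1 − 0.86) / (1 − 0.86·0.86) = 28 / 0.2604 ≈ 107.5269.
The licensee gets 200 − 107.5269 ≈ 92.4731.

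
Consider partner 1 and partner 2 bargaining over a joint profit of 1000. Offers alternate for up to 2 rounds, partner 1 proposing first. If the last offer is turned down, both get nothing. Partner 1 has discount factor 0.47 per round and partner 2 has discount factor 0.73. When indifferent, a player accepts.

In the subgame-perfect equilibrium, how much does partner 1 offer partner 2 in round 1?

730

Round 2 (partner 2 proposes): partner 1 will accept anything ≥ 0, so partner 2 offers 0 and keeps 1000.
Round 1 (partner 1 proposes): partner 2 can get 1000 next round, worth 0.73 × 1000 = 730 now; partner 1 offers that and keeps 270.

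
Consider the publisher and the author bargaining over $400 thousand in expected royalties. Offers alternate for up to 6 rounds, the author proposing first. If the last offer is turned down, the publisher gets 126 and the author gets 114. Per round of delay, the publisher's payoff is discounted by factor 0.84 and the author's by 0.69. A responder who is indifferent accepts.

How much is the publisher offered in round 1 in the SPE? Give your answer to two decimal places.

245.24

Round 6 (the publisher proposes): the author gets 114 if talks fail, so the publisher offers 114 and keeps 286.
Round 5 (the author proposes): the publisher can get 286 next round, worth 0.84 × 286 = 240.24 now. The author offers 240.24 and keeps 400 − 240.24 = 159.76.
Round 4 (the publisher proposes): the author can get 159.76 next round, worth 0.69 × 159.76 = 110.2344 now; the publisher offers that and keeps 289.7656.
Round 3 (the author proposes): the publisher can get 289.7656 next round, worth 0.84 × 289.7656 = 243.403104 now; the author offers that and keeps 156.596896.
Round 2 (the publisher proposes): the author can get 156.596896 next round, worth 0.69 × 156.596896 = 108.05185824 now; the publisher offers that and keeps 291.94814176.
Round 1 (the author proposes): the publisher can get 291.94814176 next round, worth 0.84 × 291.94814176 = 245.2364390784 now, so the author offers 245.2364390784, keeping 154.7635609216.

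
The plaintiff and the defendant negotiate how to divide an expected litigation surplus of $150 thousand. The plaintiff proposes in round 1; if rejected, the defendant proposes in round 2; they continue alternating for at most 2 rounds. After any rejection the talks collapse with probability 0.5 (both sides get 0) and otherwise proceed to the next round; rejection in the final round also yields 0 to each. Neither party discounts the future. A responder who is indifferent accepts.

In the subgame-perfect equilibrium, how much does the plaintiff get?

75

Round 2 (the defendant proposes): rejection yields 0 for the plaintiff; the defendant offers 0 and keeps 150.
Round 1 (the plaintiff proposes): rejecting gives the defendant an expected 0.5 × 150 = 75; the plaintiff offers that and keeps 75.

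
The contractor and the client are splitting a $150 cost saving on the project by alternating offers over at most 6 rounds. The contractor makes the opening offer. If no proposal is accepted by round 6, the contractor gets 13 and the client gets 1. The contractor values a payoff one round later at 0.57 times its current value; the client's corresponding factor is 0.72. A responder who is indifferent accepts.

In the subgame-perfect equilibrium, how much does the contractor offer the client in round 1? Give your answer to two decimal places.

By backward induction:
Round 6 (the client proposes): the contractor gets 13 if talks fail, so the client offers 13 and keeps 137.
Round 5 (the contractor proposes): the client can get 137 next round, worth 0.72 × 137 = 98.64 now, so the contractor offers 98.64, keeping 51.36.
Round 4 (the client proposes): the contractor can get 51.36 next round, worth 0.57 × 51.36 = 29.2752 now, so the client offers 29.2752, keeping 120.7248.
Round 3 (the contractor proposes): the client can get 120.7248 next round, worth 0.72 × 120.7248 = 86.921856 now; the contractor offers that and keeps 63.078144.
Round 2 (the client proposes): the contractor can get 63.078144 next round, worth 0.57 × 63.078144 = 35.95454208 now; the client offers that and keeps 114.04545792.
Round 1 (the contractor proposes): the client can get 114.04545792 next round, worth 0.72 × 114.04545792 = 82.1127297024 now. The contractor offers 82.1127297024 and keeps 150 − 82.1127297024 = 67.8872702976.

82.11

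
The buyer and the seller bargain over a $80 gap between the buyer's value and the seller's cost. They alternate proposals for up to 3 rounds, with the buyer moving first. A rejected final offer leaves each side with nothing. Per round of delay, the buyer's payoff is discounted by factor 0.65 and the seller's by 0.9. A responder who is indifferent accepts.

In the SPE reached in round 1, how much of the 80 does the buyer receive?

54.8

Solve by backward induction from round 3.
Round 3 (the buyer proposes): rejection yields 0 for the seller; the buyer offers 0 and keeps 80.
Round 2 (the seller proposes): the buyer can get 80 next round, worth 0.65 × 80 = 52 now. The seller offers 52 and keeps 80 − 52 = 28.
Round 1 (the buyer proposes): the seller can get 28 next round, worth 0.9 × 28 = 25.2 now; the buyer offers that and keeps 54.8.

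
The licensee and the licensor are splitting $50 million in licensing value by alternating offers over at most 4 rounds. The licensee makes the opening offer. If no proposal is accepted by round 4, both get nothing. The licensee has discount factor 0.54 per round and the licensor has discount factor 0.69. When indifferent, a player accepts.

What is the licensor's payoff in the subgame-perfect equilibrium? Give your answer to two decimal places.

Round 4 (the licensor proposes): rejection yields 0 for the licensee; the licensor offers 0 and keeps 50.
Round 3 (the licensee proposes): the licensor can get 50 next round, worth 0.69 × 50 = 34.5 now, so the licensee offers 34.5, keeping 15.5.
Round 2 (the licensor proposes): the licensee can get 15.5 next round, worth 0.54 × 15.5 = 8.37 now; the licensor offers that and keeps 41.63.
Round 1 (the licensee proposes): the licensor can get 41.63 next round, worth 0.69 × 41.63 = 28.7247 now. The licensee offers 28.7247 and keeps 50 − 28.7247 = 21.2753.

28.72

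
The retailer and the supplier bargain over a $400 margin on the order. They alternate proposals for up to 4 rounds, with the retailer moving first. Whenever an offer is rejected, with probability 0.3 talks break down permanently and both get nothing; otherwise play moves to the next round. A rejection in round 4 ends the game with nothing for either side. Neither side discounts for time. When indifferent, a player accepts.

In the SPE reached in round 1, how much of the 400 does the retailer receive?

Round 4 (the supplier proposes): rejection yields 0 for the retailer; the supplier offers 0 and keeps 400.
Round 3 (the retailer proposes): rejecting gives the supplier an expected 0.7 × 400 = 280. The retailer offers 280 and keeps 400 − 280 = 120.
Round 2 (the supplier proposes): rejecting gives the retailer an expected 0.7 × 120 = 84, so the supplier offers 84, keeping 316.
Round 1 (the retailer proposes): rejecting gives the supplier an expected 0.7 × 316 = 221.2, so the retailer offers 221.2, keeping 178.8.

178.8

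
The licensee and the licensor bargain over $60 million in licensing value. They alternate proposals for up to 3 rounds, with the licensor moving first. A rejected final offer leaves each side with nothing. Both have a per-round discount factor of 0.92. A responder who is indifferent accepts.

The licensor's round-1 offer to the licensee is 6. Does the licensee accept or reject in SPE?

Round 3 (the licensor proposes): rejection yields 0 for the licensee; the licensor offers 0 and keeps 60.
Round 2 (the licensee proposes): the licensor can get 60 next round, worth 0.92 × 60 = 55.2 now; the licensee offers that and keeps 4.8.
So by rejecting in round 1, the licensee gets 4.8 next round, worth 0.92 × 4.8 = 4.416 now.
Offer 6 ≥ 4.416, so the licensee accepts.

Accept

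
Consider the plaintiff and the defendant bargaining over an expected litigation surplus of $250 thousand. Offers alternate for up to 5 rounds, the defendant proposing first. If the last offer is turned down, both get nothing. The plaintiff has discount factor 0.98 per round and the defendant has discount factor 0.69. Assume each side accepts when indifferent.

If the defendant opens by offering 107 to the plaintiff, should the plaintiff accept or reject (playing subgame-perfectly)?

Reject

Round 5 (the defendant proposes): rejection yields 0 for the plaintiff; the defendant offers 0 and keeps 250.
Round 4 (the plaintiff proposes): the defendant can get 250 next round, worth 0.69 × 250 = 172.5 now, so the plaintiff offers 172.5, keeping 77.5.
Round 3 (the defendant proposes): the plaintiff can get 77.5 next round, worth 0.98 × 77.5 = 75.95 now; the defendant offers that and keeps 174.05.
Round 2 (the plaintiff proposes): the defendant can get 174.05 next round, worth 0.69 × 174.05 = 120.0945 now, so the plaintiff offers 120.0945, keeping 129.9055.
So by rejecting in round 1, the plaintiff gets 129.9055 next round, worth 0.98 × 129.9055 = 127.30739 now.
Offer 107 < 127.30739, so the plaintiff rejects.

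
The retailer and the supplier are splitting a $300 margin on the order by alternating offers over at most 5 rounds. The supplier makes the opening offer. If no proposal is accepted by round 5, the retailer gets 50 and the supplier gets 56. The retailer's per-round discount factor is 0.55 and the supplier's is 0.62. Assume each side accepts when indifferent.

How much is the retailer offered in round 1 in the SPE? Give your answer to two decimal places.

Work backward from the last round.
Round 5 (the supplier proposes): the retailer gets 50 if talks fail, so the supplier offers 50 and keeps 250.
Round 4 (the retailer proposes): the supplier can get 250 next round, worth 0.62 × 250 = 155 now. The retailer offers 155 and keeps 300 − 155 = 145.
Round 3 (the supplier proposes): the retailer can get 145 next round, worth 0.55 × 145 = 79.75 now, so the supplier offers 79.75, keeping 220.25.
Round 2 (the retailer proposes): the supplier can get 220.25 next round, worth 0.62 × 220.25 = 136.555 now; the retailer offers that and keeps 163.445.
Round 1 (the supplier proposes): the retailer can get 163.445 next round, worth 0.55 × 163.445 = 89.89475 now; the supplier offers that and keeps 210.10525.

89.89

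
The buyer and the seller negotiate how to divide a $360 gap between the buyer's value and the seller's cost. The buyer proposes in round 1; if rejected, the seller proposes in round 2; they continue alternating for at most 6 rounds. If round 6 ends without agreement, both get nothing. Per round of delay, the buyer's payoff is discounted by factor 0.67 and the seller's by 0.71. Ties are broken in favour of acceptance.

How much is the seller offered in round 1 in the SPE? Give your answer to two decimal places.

Round 6 (the seller proposes): the buyer will accept anything ≥ 0, so the seller offers 0 and keeps 360.
Round 5 (the buyer proposes): the seller can get 360 next round, worth 0.71 × 360 = 255.6 now; the buyer offers that and keeps 104.4.
Round 4 (the seller proposes): the buyer can get 104.4 next round, worth 0.67 × 104.4 = 69.948 now. The seller offers 69.948 and keeps 360 − 69.948 = 290.052.
Round 3 (the buyer proposes): the seller can get 290.052 next round, worth 0.71 × 290.052 = 205.93692 now, so the buyer offers 205.93692, keeping 154.06308.
Round 2 (the seller proposes): the buyer can get 154.06308 next round, worth 0.67 × 154.06308 = 103.2222636 now. The seller offers 103.2222636 and keeps 360 − 103.2222636 = 256.7777364.
Round 1 (the buyer proposes): the seller can get 256.7777364 next round, worth 0.71 × 256.7777364 = 182.312192844 now. The buyer offers 182.312192844 and keeps 360 − 182.312192844 = 177.687807156.

182.31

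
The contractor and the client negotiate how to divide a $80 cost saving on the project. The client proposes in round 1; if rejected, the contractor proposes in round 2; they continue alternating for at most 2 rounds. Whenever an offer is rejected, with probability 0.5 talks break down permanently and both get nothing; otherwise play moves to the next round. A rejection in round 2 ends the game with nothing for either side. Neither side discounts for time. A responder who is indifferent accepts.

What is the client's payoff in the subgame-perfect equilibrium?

Round 2 (the contractor proposes): rejection yields 0 for the client; the contractor offers 0 and keeps 80.
Round 1 (the client proposes): rejecting gives the contractor an expected 0.5 × 80 = 40, so the client offers 40, keeping 40.

40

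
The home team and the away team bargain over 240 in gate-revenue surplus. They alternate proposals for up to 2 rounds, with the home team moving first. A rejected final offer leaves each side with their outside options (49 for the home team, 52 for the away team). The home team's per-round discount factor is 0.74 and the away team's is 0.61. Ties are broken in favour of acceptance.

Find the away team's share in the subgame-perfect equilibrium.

116.51

Work backward from the last round.
Round 2 (the away team proposes): the home team gets 49 if talks fail, so the away team offers 49 and keeps 191.
Round 1 (the home team proposes): the away team can get 191 next round, worth 0.61 × 191 = 116.51 now, so the home team offers 116.51, keeping 123.49.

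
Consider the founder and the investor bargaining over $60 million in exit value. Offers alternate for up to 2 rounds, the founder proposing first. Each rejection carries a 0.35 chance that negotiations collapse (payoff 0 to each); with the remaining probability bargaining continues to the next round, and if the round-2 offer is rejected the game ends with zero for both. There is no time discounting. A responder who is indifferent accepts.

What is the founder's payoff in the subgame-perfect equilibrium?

21

Round 2 (the investor proposes): rejection yields 0 for the founder; the investor offers 0 and keeps 60.
Round 1 (the founder proposes): rejecting gives the investor an expected 0.65 × 60 = 39. The founder offers 39 and keeps 60 − 39 = 21.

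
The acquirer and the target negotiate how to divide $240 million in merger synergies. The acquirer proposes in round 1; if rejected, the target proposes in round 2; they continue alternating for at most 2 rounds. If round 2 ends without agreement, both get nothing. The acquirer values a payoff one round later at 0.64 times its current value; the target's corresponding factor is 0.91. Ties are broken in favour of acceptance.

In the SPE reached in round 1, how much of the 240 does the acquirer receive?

21.6

Round 2 (the target proposes): rejection yields 0 for the acquirer; the target offers 0 and keeps 240.
Round 1 (the acquirer proposes): the target can get 240 next round, worth 0.91 × 240 = 218.4 now, so the acquirer offers 218.4, keeping 21.6.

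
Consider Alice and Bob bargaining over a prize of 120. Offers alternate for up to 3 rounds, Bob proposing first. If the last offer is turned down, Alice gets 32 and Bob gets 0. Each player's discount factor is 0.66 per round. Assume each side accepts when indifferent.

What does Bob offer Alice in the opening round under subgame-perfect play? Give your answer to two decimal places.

Round 3 (Bob proposes): Alice gets 32 if talks fail, so Bob offers 32 and keeps 88.
Round 2 (Alice proposes): Bob can get 88 next round, worth 0.66 × 88 = 58.08 now, so Alice offers 58.08, keeping 61.92.
Round 1 (Bob proposes): Alice can get 61.92 next round, worth 0.66 × 61.92 = 40.8672 now, so Bob offers 40.8672, keeping 79.1328.

40.87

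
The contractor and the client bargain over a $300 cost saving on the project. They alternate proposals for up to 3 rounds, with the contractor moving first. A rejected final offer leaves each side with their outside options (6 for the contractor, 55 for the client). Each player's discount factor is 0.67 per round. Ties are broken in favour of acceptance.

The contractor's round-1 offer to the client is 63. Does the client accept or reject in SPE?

Round 3 (the contractor proposes): the client gets 55 if talks fail, so the contractor offers 55 and keeps 245.
Round 2 (the client proposes): the contractor can get 245 next round, worth 0.67 × 245 = 164.15 now. The client offers 164.15 and keeps 300 − 164.15 = 135.85.
So by rejecting in round 1, the client gets 135.85 next round, worth 0.67 × 135.85 = 91.0195 now.
Offer 63 < 91.0195, so the client rejects.

Reject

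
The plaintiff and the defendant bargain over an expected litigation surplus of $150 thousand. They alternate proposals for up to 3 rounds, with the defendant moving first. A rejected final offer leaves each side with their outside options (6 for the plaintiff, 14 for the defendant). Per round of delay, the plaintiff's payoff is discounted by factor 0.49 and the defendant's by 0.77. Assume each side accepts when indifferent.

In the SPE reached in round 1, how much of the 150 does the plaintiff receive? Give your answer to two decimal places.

Round 3 (the defendant proposes): the plaintiff gets 6 if talks fail, so the defendant offers 6 and keeps 144.
Round 2 (the plaintiff proposes): the defendant can get 144 next round, worth 0.77 × 144 = 110.88 now; the plaintiff offers that and keeps 39.12.
Round 1 (the defendant proposes): the plaintiff can get 39.12 next round, worth 0.49 × 39.12 = 19.1688 now, so the defendant offers 19.1688, keeping 130.8312.

19.17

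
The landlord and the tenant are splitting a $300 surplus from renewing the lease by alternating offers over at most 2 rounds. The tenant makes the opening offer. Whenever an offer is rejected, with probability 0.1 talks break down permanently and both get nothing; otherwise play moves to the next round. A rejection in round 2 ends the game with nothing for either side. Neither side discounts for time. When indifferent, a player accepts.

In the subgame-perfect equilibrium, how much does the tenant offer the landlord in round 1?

Round 2 (the landlord proposes): the tenant will accept anything ≥ 0, so the landlord offers 0 and keeps 300.
Round 1 (the tenant proposes): rejecting gives the landlord an expected 0.9 × 300 = 270, so the tenant offers 270, keeping 30.

270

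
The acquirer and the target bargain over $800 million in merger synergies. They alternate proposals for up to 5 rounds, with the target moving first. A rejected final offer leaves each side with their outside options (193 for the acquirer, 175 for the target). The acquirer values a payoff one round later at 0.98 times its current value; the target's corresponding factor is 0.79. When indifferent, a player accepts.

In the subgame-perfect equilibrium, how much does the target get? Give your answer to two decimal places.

392.21

Round 5 (the target proposes): the acquirer gets 193 if talks fail, so the target offers 193 and keeps 607.
Round 4 (the acquirer proposes): the target can get 607 next round, worth 0.79 × 607 = 479.53 now; the acquirer offers that and keeps 320.47.
Round 3 (the target proposes): the acquirer can get 320.47 next round, worth 0.98 × 320.47 = 314.0606 now. The target offers 314.0606 and keeps 800 − 314.0606 = 485.9394.
Round 2 (the acquirer proposes): the target can get 485.9394 next round, worth 0.79 × 485.9394 = 383.892126 now; the acquirer offers that and keeps 416.107874.
Round 1 (the target proposes): the acquirer can get 416.107874 next round, worth 0.98 × 416.107874 = 407.78571652 now; the target offers that and keeps 392.21428348.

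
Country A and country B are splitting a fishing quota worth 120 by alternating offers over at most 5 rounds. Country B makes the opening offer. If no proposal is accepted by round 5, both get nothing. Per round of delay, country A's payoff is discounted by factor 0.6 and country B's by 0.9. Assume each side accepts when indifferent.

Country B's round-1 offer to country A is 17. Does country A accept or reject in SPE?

Accept

Work out country A's continuation value if the offer is rejected.
Round 5 (country B proposes): country A will accept anything ≥ 0, so country B offers 0 and keeps 120.
Round 4 (country A proposes): country B can get 120 next round, worth 0.9 × 120 = 108 now. Country A offers 108 and keeps 120 − 108 = 12.
Round 3 (country B proposes): country A can get 12 next round, worth 0.6 × 12 = 7.2 now, so country B offers 7.2, keeping 112.8.
Round 2 (country A proposes): country B can get 112.8 next round, worth 0.9 × 112.8 = 101.52 now; country A offers that and keeps 18.48.
So by rejecting in round 1, country A gets 18.48 next round, worth 0.6 × 18.48 = 11.088 now.
Offer 17 ≥ 11.088, so country A accepts.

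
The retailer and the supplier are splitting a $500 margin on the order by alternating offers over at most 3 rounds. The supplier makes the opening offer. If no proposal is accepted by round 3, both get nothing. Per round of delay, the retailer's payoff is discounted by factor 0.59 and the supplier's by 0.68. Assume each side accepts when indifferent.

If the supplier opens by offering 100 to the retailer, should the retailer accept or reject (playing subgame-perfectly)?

Round 3 (the supplier proposes): rejection yields 0 for the retailer; the supplier offers 0 and keeps 500.
Round 2 (the retailer proposes): the supplier can get 500 next round, worth 0.68 × 500 = 340 now. The retailer offers 340 and keeps 500 − 340 = 160.
So by rejecting in round 1, the retailer gets 160 next round, worth 0.59 × 160 = 94.4 now.
Offer 100 ≥ 94.4, so the retailer accepts.

Accept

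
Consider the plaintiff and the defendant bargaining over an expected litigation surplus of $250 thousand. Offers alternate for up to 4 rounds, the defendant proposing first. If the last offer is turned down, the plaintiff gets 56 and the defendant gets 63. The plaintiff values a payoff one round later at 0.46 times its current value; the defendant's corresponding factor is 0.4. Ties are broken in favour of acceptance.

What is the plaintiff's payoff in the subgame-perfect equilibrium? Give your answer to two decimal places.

Solve by backward induction from round 4.
Round 4 (the plaintiff proposes): the defendant gets 63 if talks fail, so the plaintiff offers 63 and keeps 187.
Round 3 (the defendant proposes): the plaintiff can get 187 next round, worth 0.46 × 187 = 86.02 now; the defendant offers that and keeps 163.98.
Round 2 (the plaintiff proposes): the defendant can get 163.98 next round, worth 0.4 × 163.98 = 65.592 now; the plaintiff offers that and keeps 184.408.
Round 1 (the defendant proposes): the plaintiff can get 184.408 next round, worth 0.46 × 184.408 = 84.82768 now. The defendant offers 84.82768 and keeps 250 − 84.82768 = 165.17232.

84.83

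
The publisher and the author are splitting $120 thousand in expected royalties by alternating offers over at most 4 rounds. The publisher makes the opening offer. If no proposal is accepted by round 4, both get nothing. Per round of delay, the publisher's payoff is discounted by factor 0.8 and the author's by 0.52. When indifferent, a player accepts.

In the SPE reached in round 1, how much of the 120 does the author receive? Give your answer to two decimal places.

Round 4 (the author proposes): rejection yields 0 for the publisher; the author offers 0 and keeps 120.
Round 3 (the publisher proposes): the author can get 120 next round, worth 0.52 × 120 = 62.4 now, so the publisher offers 62.4, keeping 57.6.
Round 2 (the author proposes): the publisher can get 57.6 next round, worth 0.8 × 57.6 = 46.08 now, so the author offers 46.08, keeping 73.92.
Round 1 (the publisher proposes): the author can get 73.92 next round, worth 0.52 × 73.92 = 38.4384 now; the publisher offers that and keeps 81.5616.

38.44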